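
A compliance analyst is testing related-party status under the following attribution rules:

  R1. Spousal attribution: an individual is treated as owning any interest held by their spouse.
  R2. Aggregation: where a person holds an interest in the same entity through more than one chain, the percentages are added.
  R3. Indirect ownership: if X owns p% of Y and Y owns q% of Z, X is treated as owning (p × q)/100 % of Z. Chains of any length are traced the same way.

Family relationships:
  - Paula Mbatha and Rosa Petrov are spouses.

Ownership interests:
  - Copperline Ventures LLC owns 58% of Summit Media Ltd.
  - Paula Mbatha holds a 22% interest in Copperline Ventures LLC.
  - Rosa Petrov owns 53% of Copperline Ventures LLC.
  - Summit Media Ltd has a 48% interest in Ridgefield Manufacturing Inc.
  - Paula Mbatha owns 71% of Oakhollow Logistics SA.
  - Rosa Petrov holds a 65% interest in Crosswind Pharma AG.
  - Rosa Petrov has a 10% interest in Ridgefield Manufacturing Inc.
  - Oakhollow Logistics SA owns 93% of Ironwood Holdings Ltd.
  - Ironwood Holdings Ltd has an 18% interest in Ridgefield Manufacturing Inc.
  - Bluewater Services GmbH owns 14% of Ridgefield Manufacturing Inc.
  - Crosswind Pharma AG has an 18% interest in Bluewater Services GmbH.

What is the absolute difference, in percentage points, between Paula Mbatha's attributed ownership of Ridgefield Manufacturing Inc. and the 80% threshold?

35.5966

By spousal attribution (R1), Paula Mbatha is treated as also owning Rosa Petrov's interest in Copperline Ventures LLC, giving 22% + 53% = 75%.
By spousal attribution (R1), Paula Mbatha is treated as owning Rosa Petrov's 65% interest in Crosswind Pharma AG.
By spousal attribution (R1), Paula Mbatha is treated as owning Rosa Petrov's 10% interest in Ridgefield Manufacturing Inc.
Chain via Copperline Ventures LLC → Summit Media Ltd (R3): 75% × 58% × 48% = 20.88% of Ridgefield Manufacturing Inc.
Chain via Oakhollow Logistics SA → Ironwood Holdings Ltd (R3): 71% × 93% × 18% = 11.8854% of Ridgefield Manufacturing Inc.
Chain via Crosswind Pharma AG → Bluewater Services GmbH (R3): 65% × 18% × 14% = 1.638% of Ridgefield Manufacturing Inc.
Direct interest in Ridgefield Manufacturing Inc: 10%.
Aggregating (R2): 20.88% + 11.8854% + 1.638% + 10% = 44.4034%.
44.4034% falls short of the 80% threshold by 35.5966 percentage points.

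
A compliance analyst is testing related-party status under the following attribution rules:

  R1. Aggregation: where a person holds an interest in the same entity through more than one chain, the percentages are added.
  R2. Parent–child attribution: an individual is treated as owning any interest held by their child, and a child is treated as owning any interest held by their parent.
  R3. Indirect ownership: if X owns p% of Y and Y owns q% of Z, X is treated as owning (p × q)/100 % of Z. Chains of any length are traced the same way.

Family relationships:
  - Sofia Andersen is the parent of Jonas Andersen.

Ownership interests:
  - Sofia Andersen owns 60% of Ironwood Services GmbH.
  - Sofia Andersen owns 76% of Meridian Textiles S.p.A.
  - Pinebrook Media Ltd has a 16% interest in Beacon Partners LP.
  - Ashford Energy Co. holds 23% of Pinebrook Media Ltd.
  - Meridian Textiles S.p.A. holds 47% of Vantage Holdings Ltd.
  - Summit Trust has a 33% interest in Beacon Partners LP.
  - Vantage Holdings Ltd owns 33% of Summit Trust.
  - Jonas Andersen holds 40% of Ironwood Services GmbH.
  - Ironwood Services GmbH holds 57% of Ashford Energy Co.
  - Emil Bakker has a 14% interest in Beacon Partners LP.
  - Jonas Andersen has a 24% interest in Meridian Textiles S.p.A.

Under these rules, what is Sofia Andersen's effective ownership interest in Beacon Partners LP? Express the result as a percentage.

7.2159%

By parent–child attribution (R2), Sofia Andersen is treated as also owning Jonas Andersen's interest in Meridian Textiles S.p.A, giving 76% + 24% = 100%.
By parent–child attribution (R2), Sofia Andersen is treated as also owning Jonas Andersen's interest in Ironwood Services GmbH, giving 60% + 40% = 100%.
Chain via Meridian Textiles S.p.A. → Vantage Holdings Ltd → Summit Trust (R3): 100% × 47% × 33% × 33% = 5.1183% of Beacon Partners LP.
Chain via Ironwood Services GmbH → Ashford Energy Co. → Pinebrook Media Ltd (R3): 100% × 57% × 23% × 16% = 2.0976% of Beacon Partners LP.
Aggregating (R1): 5.1183% + 2.0976% = 7.2159%.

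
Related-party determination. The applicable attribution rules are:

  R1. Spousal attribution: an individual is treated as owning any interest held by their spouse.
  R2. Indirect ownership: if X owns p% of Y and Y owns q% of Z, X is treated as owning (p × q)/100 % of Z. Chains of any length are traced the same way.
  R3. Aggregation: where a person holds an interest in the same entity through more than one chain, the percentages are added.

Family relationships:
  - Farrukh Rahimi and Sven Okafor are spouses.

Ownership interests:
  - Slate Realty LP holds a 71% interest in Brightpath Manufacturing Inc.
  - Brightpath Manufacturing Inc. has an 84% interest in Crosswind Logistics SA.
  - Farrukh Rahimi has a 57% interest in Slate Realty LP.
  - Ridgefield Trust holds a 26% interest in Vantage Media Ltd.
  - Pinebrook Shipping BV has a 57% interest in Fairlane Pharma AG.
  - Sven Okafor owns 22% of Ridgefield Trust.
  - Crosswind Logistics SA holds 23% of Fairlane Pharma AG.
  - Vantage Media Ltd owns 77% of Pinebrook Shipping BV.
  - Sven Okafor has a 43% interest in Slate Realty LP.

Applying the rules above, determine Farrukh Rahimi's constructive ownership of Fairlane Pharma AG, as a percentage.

By spousal attribution (R1), Farrukh Rahimi is treated as also owning Sven Okafor's interest in Slate Realty LP, giving 57% + 43% = 100%.
By spousal attribution (R1), Farrukh Rahimi is treated as owning Sven Okafor's 22% interest in Ridgefield Trust.
Chain via Slate Realty LP → Brightpath Manufacturing Inc. → Crosswind Logistics SA (R2): 100% × 71% × 84% × 23% = 13.7172% of Fairlane Pharma AG.
Chain via Ridgefield Trust → Vantage Media Ltd → Pinebrook Shipping BV (R2): 22% × 26% × 77% × 57% = 2.510508% of Fairlane Pharma AG.
Aggregating (R3): 13.7172% + 2.510508% = 16.227708%.

16.227708%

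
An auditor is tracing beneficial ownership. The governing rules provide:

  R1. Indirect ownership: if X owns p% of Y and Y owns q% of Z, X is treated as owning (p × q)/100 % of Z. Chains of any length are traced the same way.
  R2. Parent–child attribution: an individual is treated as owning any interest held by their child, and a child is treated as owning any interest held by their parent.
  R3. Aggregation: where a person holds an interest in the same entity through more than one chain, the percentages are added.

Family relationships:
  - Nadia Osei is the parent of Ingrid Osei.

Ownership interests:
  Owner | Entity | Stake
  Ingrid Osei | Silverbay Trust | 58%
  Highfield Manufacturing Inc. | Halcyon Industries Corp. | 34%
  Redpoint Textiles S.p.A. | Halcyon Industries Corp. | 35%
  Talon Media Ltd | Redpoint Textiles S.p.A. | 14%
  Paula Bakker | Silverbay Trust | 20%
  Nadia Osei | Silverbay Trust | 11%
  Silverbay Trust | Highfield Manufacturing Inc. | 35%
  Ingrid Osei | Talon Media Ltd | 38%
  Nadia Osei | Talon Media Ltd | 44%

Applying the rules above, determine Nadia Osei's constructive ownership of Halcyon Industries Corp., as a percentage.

By parent–child attribution (R2), Nadia Osei is treated as also owning Ingrid Osei's interest in Talon Media Ltd, giving 44% + 38% = 82%.
By parent–child attribution (R2), Nadia Osei is treated as also owning Ingrid Osei's interest in Silverbay Trust, giving 11% + 58% = 69%.
Chain via Talon Media Ltd → Redpoint Textiles S.p.A. (R1): 82% × 14% × 35% = 4.018% of Halcyon Industries Corp.
Chain via Silverbay Trust → Highfield Manufacturing Inc. (R1): 69% × 35% × 34% = 8.211% of Halcyon Industries Corp.
Aggregating (R3): 4.018% + 8.211% = 12.229%.

12.229%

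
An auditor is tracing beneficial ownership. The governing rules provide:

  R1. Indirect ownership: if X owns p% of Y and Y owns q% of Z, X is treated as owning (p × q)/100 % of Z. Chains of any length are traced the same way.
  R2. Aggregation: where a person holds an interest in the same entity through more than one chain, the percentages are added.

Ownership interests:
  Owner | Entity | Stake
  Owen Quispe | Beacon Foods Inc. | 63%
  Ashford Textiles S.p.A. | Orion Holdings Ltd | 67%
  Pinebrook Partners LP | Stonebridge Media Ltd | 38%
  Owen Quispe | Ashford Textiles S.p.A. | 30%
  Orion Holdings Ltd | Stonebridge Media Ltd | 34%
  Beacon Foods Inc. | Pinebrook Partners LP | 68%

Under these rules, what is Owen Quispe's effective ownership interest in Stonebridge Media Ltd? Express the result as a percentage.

23.1132%

Chain via Beacon Foods Inc. → Pinebrook Partners LP (R1): 63% × 68% × 38% = 16.2792% of Stonebridge Media Ltd.
Chain via Ashford Textiles S.p.A. → Orion Holdings Ltd (R1): 30% × 67% × 34% = 6.834% of Stonebridge Media Ltd.
Aggregating (R2): 16.2792% + 6.834% = 23.1132%.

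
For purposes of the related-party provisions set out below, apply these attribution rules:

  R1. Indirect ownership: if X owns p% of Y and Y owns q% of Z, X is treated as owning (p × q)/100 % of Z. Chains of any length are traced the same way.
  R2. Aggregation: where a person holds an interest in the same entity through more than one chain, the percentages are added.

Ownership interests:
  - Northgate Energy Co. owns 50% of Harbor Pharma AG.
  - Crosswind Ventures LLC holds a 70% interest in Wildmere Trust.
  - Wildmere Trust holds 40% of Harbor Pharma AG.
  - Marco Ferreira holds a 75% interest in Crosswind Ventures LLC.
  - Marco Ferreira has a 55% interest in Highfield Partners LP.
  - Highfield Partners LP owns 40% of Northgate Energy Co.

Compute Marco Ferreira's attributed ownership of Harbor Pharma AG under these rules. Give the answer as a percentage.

Chain via Crosswind Ventures LLC → Wildmere Trust (R1): 75% × 70% × 40% = 21% of Harbor Pharma AG.
Chain via Highfield Partners LP → Northgate Energy Co. (R1): 55% × 40% × 50% = 11% of Harbor Pharma AG.
Aggregating (R2): 21% + 11% = 32%.

32%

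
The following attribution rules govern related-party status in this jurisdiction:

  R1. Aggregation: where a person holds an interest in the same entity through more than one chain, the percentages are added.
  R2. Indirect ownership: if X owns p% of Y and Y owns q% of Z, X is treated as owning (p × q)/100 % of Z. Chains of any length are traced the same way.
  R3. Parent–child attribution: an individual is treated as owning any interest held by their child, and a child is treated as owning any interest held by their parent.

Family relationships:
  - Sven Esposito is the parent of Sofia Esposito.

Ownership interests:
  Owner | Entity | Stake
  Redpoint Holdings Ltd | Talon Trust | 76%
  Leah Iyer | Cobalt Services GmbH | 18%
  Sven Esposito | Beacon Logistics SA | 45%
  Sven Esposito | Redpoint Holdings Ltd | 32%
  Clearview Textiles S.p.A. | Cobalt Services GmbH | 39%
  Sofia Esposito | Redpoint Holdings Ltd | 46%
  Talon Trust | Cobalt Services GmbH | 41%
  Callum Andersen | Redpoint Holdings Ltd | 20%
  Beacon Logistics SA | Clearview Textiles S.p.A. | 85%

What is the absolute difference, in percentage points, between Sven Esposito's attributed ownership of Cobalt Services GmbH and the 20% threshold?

19.2223

By parent–child attribution (R3), Sven Esposito is treated as also owning Sofia Esposito's interest in Redpoint Holdings Ltd, giving 32% + 46% = 78%.
Chain via Redpoint Holdings Ltd → Talon Trust (R2): 78% × 76% × 41% = 24.3048% of Cobalt Services GmbH.
Chain via Beacon Logistics SA → Clearview Textiles S.p.A. (R2): 45% × 85% × 39% = 14.9175% of Cobalt Services GmbH.
Aggregating (R1): 24.3048% + 14.9175% = 39.2223%.
39.2223% exceeds the 20% threshold by 19.2223 percentage points.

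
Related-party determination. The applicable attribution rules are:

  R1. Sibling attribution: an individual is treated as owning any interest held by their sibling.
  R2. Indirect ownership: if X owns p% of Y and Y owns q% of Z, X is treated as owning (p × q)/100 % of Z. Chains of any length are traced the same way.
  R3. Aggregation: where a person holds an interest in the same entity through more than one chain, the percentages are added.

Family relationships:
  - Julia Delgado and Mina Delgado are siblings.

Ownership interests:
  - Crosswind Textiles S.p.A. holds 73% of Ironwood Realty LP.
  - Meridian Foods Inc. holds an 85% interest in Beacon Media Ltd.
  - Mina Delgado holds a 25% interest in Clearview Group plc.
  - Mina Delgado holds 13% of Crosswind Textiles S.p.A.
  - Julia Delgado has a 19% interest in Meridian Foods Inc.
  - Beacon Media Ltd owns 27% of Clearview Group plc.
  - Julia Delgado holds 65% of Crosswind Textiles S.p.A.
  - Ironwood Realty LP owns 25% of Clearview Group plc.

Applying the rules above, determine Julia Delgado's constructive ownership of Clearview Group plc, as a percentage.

43.5955%

By sibling attribution (R1), Julia Delgado is treated as also owning Mina Delgado's interest in Crosswind Textiles S.p.A, giving 65% + 13% = 78%.
By sibling attribution (R1), Julia Delgado is treated as owning Mina Delgado's 25% interest in Clearview Group plc.
Chain via Crosswind Textiles S.p.A. → Ironwood Realty LP (R2): 78% × 73% × 25% = 14.235% of Clearview Group plc.
Chain via Meridian Foods Inc. → Beacon Media Ltd (R2): 19% × 85% × 27% = 4.3605% of Clearview Group plc.
Direct interest in Clearview Group plc: 25%.
Aggregating (R3): 14.235% + 4.3605% + 25% = 43.5955%.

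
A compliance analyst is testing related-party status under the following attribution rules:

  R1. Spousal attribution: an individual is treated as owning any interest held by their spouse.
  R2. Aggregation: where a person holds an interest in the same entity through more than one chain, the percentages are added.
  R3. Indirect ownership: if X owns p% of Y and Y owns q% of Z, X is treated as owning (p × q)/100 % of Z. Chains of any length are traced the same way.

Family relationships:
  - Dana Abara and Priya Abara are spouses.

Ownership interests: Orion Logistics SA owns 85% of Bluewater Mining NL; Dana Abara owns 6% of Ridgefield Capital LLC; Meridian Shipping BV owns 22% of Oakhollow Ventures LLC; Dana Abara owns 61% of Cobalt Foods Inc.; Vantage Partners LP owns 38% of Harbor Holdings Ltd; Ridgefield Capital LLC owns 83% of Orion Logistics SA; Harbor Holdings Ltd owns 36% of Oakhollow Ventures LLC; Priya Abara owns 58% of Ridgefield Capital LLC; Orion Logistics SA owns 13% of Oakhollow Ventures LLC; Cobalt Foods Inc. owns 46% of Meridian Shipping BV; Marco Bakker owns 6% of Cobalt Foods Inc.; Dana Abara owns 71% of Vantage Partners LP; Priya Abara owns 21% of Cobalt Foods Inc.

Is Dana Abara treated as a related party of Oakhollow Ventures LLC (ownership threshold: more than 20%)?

Yes

By spousal attribution (R1), Dana Abara is treated as also owning Priya Abara's interest in Ridgefield Capital LLC, giving 6% + 58% = 64%.
By spousal attribution (R1), Dana Abara is treated as also owning Priya Abara's interest in Cobalt Foods Inc, giving 61% + 21% = 82%.
Chain via Vantage Partners LP → Harbor Holdings Ltd (R3): 71% × 38% × 36% = 9.7128% of Oakhollow Ventures LLC.
Chain via Ridgefield Capital LLC → Orion Logistics SA (R3): 64% × 83% × 13% = 6.9056% of Oakhollow Ventures LLC.
Chain via Cobalt Foods Inc. → Meridian Shipping BV (R3): 82% × 46% × 22% = 8.2984% of Oakhollow Ventures LLC.
Aggregating (R2): 9.7128% + 6.9056% + 8.2984% = 24.9168%.
24.9168% exceeds the 20% threshold, so Dana is a related party to Oakhollow Ventures LLC.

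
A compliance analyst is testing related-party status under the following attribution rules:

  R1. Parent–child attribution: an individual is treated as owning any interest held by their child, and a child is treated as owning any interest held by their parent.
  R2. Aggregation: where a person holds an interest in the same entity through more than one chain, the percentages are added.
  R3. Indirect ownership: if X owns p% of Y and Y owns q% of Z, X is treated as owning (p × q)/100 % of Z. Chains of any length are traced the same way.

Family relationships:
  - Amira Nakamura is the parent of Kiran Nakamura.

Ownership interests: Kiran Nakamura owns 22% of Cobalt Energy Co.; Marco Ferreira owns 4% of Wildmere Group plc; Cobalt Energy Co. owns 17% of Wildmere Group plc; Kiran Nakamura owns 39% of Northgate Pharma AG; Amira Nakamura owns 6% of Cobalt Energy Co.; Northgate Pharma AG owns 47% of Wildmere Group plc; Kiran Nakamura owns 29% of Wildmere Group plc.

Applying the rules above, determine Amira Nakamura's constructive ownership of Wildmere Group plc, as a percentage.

52.09%

By parent–child attribution (R1), Amira Nakamura is treated as also owning Kiran Nakamura's interest in Cobalt Energy Co, giving 6% + 22% = 28%.
By parent–child attribution (R1), Amira Nakamura is treated as owning Kiran Nakamura's 39% interest in Northgate Pharma AG.
By parent–child attribution (R1), Amira Nakamura is treated as owning Kiran Nakamura's 29% interest in Wildmere Group plc.
Chain via Cobalt Energy Co. (R3): 28% × 17% = 4.76% of Wildmere Group plc.
Chain via Northgate Pharma AG (R3): 39% × 47% = 18.33% of Wildmere Group plc.
Direct interest in Wildmere Group plc: 29%.
Aggregating (R2): 4.76% + 18.33% + 29% = 52.09%.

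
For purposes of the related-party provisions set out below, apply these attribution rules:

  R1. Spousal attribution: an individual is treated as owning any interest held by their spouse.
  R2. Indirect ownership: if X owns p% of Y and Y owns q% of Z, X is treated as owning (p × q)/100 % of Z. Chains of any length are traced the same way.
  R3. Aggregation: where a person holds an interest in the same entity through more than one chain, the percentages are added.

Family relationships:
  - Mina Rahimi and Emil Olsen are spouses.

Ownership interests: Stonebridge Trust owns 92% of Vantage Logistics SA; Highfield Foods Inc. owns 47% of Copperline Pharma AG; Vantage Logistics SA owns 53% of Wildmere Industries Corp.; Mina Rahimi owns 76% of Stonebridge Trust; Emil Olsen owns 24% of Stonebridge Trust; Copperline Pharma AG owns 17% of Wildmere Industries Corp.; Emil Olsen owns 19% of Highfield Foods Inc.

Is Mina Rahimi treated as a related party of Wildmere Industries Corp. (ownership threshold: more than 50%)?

Yes

By spousal attribution (R1), Mina Rahimi is treated as also owning Emil Olsen's interest in Stonebridge Trust, giving 76% + 24% = 100%.
By spousal attribution (R1), Mina Rahimi is treated as owning Emil Olsen's 19% interest in Highfield Foods Inc.
Chain via Stonebridge Trust → Vantage Logistics SA (R2): 100% × 92% × 53% = 48.76% of Wildmere Industries Corp.
Chain via Highfield Foods Inc. → Copperline Pharma AG (R2): 19% × 47% × 17% = 1.5181% of Wildmere Industries Corp.
Aggregating (R3): 48.76% + 1.5181% = 50.2781%.
50.2781% exceeds the 50% threshold, so Mina is a related party to Wildmere Industries Corp.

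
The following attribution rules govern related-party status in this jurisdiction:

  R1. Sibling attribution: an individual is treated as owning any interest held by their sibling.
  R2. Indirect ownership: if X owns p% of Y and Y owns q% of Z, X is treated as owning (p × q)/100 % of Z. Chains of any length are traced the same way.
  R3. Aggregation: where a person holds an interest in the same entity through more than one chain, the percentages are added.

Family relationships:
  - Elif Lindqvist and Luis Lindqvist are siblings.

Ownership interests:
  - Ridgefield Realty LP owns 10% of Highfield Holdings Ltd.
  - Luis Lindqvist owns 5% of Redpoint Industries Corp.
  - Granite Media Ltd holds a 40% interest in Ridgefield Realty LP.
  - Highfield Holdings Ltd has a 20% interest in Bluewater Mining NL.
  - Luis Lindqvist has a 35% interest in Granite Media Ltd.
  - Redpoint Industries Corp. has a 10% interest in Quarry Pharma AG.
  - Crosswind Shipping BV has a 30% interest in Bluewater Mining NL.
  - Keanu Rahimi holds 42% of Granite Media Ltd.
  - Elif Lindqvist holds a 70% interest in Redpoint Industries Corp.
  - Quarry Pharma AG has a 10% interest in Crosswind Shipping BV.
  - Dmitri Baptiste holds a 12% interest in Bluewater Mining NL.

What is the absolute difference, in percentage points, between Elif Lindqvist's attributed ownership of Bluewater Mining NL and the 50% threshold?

49.495

By sibling attribution (R1), Elif Lindqvist is treated as also owning Luis Lindqvist's interest in Redpoint Industries Corp, giving 70% + 5% = 75%.
By sibling attribution (R1), Elif Lindqvist is treated as owning Luis Lindqvist's 35% interest in Granite Media Ltd.
Chain via Redpoint Industries Corp. → Quarry Pharma AG → Crosswind Shipping BV (R2): 75% × 10% × 10% × 30% = 0.225% of Bluewater Mining NL.
Chain via Granite Media Ltd → Ridgefield Realty LP → Highfield Holdings Ltd (R2): 35% × 40% × 10% × 20% = 0.28% of Bluewater Mining NL.
Aggregating (R3): 0.225% + 0.28% = 0.505%.
0.505% falls short of the 50% threshold by 49.495 percentage points.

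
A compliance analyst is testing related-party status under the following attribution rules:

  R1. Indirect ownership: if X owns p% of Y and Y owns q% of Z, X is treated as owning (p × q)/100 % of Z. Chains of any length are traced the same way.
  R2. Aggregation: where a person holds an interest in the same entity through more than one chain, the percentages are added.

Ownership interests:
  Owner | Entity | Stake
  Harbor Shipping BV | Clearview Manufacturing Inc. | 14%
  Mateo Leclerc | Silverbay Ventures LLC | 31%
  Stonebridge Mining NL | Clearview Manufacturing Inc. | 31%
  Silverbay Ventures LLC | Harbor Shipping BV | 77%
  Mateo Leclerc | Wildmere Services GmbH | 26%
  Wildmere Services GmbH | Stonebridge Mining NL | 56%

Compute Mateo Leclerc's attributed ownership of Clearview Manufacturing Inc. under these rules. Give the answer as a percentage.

7.8554%

Chain via Silverbay Ventures LLC → Harbor Shipping BV (R1): 31% × 77% × 14% = 3.3418% of Clearview Manufacturing Inc.
Chain via Wildmere Services GmbH → Stonebridge Mining NL (R1): 26% × 56% × 31% = 4.5136% of Clearview Manufacturing Inc.
Aggregating (R2): 3.3418% + 4.5136% = 7.8554%.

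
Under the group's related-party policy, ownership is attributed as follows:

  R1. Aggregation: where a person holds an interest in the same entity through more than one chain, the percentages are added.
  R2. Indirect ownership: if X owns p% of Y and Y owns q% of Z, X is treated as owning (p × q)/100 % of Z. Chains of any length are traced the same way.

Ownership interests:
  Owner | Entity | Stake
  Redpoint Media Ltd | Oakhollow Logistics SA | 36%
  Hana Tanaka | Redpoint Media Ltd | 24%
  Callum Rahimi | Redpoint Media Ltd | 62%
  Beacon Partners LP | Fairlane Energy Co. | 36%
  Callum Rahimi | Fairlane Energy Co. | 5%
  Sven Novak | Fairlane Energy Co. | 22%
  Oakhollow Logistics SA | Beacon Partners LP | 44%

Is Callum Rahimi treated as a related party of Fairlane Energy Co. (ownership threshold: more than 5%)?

Chain via Redpoint Media Ltd → Oakhollow Logistics SA → Beacon Partners LP (R2): 62% × 36% × 44% × 36% = 3.535488% of Fairlane Energy Co.
Direct interest in Fairlane Energy Co: 5%.
Aggregating (R1): 3.535488% + 5% = 8.535488%.
8.535488% exceeds the 5% threshold, so Callum is a related party to Fairlane Energy Co.

Yes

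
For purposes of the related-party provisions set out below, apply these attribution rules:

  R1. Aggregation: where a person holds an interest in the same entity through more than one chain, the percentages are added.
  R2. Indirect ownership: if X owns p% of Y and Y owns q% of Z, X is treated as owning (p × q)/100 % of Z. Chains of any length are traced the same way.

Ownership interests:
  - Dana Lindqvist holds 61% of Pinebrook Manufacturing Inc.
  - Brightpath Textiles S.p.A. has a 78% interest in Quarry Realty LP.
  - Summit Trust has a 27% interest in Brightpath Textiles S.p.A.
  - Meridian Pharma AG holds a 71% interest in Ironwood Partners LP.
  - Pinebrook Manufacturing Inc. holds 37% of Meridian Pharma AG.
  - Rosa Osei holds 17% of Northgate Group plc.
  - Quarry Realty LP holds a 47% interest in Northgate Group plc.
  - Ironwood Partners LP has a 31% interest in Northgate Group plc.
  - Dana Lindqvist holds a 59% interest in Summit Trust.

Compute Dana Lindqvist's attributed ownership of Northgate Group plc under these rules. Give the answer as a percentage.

10.807595%

Chain via Pinebrook Manufacturing Inc. → Meridian Pharma AG → Ironwood Partners LP (R2): 61% × 37% × 71% × 31% = 4.967657% of Northgate Group plc.
Chain via Summit Trust → Brightpath Textiles S.p.A. → Quarry Realty LP (R2): 59% × 27% × 78% × 47% = 5.839938% of Northgate Group plc.
Aggregating (R1): 4.967657% + 5.839938% = 10.807595%.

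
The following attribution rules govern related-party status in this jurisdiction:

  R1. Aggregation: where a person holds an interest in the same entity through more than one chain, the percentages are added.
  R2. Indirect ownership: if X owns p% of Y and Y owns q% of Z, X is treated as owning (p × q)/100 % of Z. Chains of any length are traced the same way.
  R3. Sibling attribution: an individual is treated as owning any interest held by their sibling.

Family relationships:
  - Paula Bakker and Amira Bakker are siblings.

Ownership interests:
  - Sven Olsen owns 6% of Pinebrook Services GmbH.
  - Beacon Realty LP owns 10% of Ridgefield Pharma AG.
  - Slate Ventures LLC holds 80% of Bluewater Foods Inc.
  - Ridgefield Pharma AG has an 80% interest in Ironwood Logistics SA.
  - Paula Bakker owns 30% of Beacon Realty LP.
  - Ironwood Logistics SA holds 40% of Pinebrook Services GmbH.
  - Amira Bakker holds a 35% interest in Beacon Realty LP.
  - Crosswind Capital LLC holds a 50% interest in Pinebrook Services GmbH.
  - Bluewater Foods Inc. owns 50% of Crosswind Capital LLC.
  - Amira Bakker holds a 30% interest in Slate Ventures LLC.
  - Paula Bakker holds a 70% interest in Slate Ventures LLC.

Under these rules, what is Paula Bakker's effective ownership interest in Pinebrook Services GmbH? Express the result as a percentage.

By sibling attribution (R3), Paula Bakker is treated as also owning Amira Bakker's interest in Slate Ventures LLC, giving 70% + 30% = 100%.
By sibling attribution (R3), Paula Bakker is treated as also owning Amira Bakker's interest in Beacon Realty LP, giving 30% + 35% = 65%.
Chain via Slate Ventures LLC → Bluewater Foods Inc. → Crosswind Capital LLC (R2): 100% × 80% × 50% × 50% = 20% of Pinebrook Services GmbH.
Chain via Beacon Realty LP → Ridgefield Pharma AG → Ironwood Logistics SA (R2): 65% × 10% × 80% × 40% = 2.08% of Pinebrook Services GmbH.
Aggregating (R1): 20% + 2.08% = 22.08%.

22.08%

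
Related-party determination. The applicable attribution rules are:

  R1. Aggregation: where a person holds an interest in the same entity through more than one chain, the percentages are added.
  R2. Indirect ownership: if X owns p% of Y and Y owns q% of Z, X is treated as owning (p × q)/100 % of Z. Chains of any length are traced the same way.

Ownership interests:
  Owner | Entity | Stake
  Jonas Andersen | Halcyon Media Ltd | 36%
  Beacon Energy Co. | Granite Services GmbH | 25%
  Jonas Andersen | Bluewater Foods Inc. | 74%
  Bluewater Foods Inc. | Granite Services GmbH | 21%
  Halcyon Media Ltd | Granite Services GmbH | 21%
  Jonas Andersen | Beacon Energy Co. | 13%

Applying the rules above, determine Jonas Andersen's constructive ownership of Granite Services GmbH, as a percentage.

Chain via Bluewater Foods Inc. (R2): 74% × 21% = 15.54% of Granite Services GmbH.
Chain via Beacon Energy Co. (R2): 13% × 25% = 3.25% of Granite Services GmbH.
Chain via Halcyon Media Ltd (R2): 36% × 21% = 7.56% of Granite Services GmbH.
Aggregating (R1): 15.54% + 3.25% + 7.56% = 26.35%.

26.35%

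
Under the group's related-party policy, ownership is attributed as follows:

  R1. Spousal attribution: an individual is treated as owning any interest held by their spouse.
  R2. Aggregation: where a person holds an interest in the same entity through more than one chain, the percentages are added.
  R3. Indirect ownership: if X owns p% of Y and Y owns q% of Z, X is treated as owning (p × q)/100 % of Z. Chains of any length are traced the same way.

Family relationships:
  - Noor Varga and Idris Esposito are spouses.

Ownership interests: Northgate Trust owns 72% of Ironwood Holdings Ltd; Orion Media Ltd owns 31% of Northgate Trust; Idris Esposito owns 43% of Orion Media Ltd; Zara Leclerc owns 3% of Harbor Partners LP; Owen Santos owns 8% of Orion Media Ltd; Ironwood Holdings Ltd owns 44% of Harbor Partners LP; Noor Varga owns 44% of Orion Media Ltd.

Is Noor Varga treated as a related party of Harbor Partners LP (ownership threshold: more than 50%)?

By spousal attribution (R1), Noor Varga is treated as also owning Idris Esposito's interest in Orion Media Ltd, giving 44% + 43% = 87%.
Chain via Orion Media Ltd → Northgate Trust → Ironwood Holdings Ltd (R3): 87% × 31% × 72% × 44% = 8.544096% of Harbor Partners LP.
8.544096% does not exceed the 50% threshold, so Noor is not a related party to Harbor Partners LP.

No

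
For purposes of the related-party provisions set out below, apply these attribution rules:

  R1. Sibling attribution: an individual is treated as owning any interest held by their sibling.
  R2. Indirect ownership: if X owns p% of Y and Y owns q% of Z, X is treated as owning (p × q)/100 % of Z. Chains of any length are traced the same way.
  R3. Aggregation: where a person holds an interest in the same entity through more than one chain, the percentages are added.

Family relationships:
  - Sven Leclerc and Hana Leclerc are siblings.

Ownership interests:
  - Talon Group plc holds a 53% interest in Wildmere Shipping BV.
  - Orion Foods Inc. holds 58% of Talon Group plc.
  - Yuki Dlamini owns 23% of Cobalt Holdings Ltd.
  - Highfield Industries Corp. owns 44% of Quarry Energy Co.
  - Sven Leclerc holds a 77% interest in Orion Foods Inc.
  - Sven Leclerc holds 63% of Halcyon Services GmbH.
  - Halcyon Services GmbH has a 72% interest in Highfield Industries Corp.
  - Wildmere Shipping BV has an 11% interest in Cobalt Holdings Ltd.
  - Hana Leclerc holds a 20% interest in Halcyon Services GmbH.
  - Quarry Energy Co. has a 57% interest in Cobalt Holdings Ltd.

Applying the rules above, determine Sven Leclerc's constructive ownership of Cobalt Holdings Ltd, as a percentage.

By sibling attribution (R1), Sven Leclerc is treated as also owning Hana Leclerc's interest in Halcyon Services GmbH, giving 63% + 20% = 83%.
Chain via Halcyon Services GmbH → Highfield Industries Corp. → Quarry Energy Co. (R2): 83% × 72% × 44% × 57% = 14.987808% of Cobalt Holdings Ltd.
Chain via Orion Foods Inc. → Talon Group plc → Wildmere Shipping BV (R2): 77% × 58% × 53% × 11% = 2.603678% of Cobalt Holdings Ltd.
Aggregating (R3): 14.987808% + 2.603678% = 17.591486%.

17.591486%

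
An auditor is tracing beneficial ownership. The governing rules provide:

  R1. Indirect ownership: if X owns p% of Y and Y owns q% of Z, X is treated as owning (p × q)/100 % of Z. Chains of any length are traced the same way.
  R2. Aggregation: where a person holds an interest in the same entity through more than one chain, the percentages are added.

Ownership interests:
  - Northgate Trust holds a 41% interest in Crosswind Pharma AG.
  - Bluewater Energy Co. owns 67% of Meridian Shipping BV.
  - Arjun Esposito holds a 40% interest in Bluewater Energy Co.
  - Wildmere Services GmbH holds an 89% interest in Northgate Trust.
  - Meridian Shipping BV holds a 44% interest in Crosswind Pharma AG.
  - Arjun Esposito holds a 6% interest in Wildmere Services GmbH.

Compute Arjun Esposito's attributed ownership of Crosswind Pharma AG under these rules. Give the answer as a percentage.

Chain via Wildmere Services GmbH → Northgate Trust (R1): 6% × 89% × 41% = 2.1894% of Crosswind Pharma AG.
Chain via Bluewater Energy Co. → Meridian Shipping BV (R1): 40% × 67% × 44% = 11.792% of Crosswind Pharma AG.
Aggregating (R2): 2.1894% + 11.792% = 13.9814%.

13.9814%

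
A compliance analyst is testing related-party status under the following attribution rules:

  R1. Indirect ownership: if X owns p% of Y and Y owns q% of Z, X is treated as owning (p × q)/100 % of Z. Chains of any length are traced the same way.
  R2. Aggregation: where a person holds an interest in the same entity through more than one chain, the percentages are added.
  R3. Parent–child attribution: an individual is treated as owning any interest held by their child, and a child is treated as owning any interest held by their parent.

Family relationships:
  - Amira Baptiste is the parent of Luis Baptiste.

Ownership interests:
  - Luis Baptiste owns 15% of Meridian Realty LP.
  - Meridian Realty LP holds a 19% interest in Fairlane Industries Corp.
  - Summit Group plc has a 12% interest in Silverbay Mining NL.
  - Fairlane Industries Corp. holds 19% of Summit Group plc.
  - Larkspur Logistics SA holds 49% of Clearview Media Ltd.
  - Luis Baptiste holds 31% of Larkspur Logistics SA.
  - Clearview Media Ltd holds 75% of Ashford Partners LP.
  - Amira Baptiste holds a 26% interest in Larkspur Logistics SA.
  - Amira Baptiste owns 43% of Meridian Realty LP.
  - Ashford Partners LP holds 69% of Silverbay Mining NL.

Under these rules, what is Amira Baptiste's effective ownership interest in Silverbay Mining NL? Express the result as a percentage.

14.705031%

By parent–child attribution (R3), Amira Baptiste is treated as also owning Luis Baptiste's interest in Meridian Realty LP, giving 43% + 15% = 58%.
By parent–child attribution (R3), Amira Baptiste is treated as also owning Luis Baptiste's interest in Larkspur Logistics SA, giving 26% + 31% = 57%.
Chain via Meridian Realty LP → Fairlane Industries Corp. → Summit Group plc (R1): 58% × 19% × 19% × 12% = 0.251256% of Silverbay Mining NL.
Chain via Larkspur Logistics SA → Clearview Media Ltd → Ashford Partners LP (R1): 57% × 49% × 75% × 69% = 14.453775% of Silverbay Mining NL.
Aggregating (R2): 0.251256% + 14.453775% = 14.705031%.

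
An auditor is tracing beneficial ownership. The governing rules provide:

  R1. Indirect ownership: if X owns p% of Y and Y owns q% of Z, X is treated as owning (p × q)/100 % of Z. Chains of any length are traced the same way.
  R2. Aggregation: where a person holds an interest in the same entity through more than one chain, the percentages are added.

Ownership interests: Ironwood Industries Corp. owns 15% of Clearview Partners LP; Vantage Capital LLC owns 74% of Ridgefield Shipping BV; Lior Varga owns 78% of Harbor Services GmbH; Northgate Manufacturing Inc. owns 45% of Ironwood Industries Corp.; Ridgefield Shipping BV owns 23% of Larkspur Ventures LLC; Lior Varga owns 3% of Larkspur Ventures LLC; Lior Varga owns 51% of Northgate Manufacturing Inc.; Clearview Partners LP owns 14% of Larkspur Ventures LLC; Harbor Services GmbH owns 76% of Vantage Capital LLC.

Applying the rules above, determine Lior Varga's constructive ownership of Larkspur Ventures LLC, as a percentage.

13.571406%

Chain via Harbor Services GmbH → Vantage Capital LLC → Ridgefield Shipping BV (R1): 78% × 76% × 74% × 23% = 10.089456% of Larkspur Ventures LLC.
Chain via Northgate Manufacturing Inc. → Ironwood Industries Corp. → Clearview Partners LP (R1): 51% × 45% × 15% × 14% = 0.48195% of Larkspur Ventures LLC.
Direct interest in Larkspur Ventures LLC: 3%.
Aggregating (R2): 10.089456% + 0.48195% + 3% = 13.571406%.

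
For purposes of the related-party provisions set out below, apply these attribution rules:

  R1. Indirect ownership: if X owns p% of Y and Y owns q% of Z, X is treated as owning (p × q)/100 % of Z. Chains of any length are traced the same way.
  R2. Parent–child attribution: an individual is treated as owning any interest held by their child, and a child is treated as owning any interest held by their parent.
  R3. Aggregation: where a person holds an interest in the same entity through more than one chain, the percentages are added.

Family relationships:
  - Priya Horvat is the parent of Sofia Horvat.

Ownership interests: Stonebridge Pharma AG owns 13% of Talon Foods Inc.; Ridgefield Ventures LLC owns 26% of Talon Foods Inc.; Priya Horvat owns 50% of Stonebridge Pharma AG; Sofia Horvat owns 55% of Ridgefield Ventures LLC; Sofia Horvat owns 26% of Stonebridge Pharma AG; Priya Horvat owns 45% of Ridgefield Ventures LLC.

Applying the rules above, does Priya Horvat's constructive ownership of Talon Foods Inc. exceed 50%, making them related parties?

No

By parent–child attribution (R2), Priya Horvat is treated as also owning Sofia Horvat's interest in Ridgefield Ventures LLC, giving 45% + 55% = 100%.
By parent–child attribution (R2), Priya Horvat is treated as also owning Sofia Horvat's interest in Stonebridge Pharma AG, giving 50% + 26% = 76%.
Chain via Ridgefield Ventures LLC (R1): 100% × 26% = 26% of Talon Foods Inc.
Chain via Stonebridge Pharma AG (R1): 76% × 13% = 9.88% of Talon Foods Inc.
Aggregating (R3): 26% + 9.88% = 35.88%.
35.88% does not exceed the 50% threshold, so Priya is not a related party to Talon Foods Inc.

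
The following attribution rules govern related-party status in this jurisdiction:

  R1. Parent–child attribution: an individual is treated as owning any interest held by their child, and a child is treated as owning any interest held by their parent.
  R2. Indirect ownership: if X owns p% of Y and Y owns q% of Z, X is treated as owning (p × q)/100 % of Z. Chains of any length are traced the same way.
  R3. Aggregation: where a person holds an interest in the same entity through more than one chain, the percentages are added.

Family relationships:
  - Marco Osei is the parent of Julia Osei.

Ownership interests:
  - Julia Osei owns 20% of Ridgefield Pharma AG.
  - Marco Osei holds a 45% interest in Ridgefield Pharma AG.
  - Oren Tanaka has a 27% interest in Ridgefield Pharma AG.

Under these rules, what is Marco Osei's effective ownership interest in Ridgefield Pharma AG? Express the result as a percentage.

By parent–child attribution (R1), Marco Osei is treated as also owning Julia Osei's interest in Ridgefield Pharma AG, giving 45% + 20% = 65%.
Direct interest in Ridgefield Pharma AG: 65%.

65%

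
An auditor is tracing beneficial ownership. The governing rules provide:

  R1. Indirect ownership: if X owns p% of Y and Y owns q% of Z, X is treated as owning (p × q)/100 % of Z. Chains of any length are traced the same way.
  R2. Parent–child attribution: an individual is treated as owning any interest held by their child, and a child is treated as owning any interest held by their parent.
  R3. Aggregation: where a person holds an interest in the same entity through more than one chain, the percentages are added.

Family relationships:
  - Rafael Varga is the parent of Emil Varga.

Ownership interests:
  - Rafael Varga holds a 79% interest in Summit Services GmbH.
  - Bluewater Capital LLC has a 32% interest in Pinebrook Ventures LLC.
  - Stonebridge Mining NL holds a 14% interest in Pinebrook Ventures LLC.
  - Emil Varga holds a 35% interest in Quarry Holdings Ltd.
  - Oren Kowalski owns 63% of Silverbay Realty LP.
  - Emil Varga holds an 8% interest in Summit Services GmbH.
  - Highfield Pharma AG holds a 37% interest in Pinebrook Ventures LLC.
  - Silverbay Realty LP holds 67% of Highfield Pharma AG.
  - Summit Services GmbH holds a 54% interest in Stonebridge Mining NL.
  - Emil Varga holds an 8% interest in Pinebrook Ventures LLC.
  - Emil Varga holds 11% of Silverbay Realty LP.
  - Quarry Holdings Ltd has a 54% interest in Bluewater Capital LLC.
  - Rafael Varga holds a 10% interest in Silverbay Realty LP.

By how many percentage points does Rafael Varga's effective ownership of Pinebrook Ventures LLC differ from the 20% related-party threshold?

5.8311

By parent–child attribution (R2), Rafael Varga is treated as also owning Emil Varga's interest in Silverbay Realty LP, giving 10% + 11% = 21%.
By parent–child attribution (R2), Rafael Varga is treated as also owning Emil Varga's interest in Summit Services GmbH, giving 79% + 8% = 87%.
By parent–child attribution (R2), Rafael Varga is treated as owning Emil Varga's 35% interest in Quarry Holdings Ltd.
By parent–child attribution (R2), Rafael Varga is treated as owning Emil Varga's 8% interest in Pinebrook Ventures LLC.
Chain via Silverbay Realty LP → Highfield Pharma AG (R1): 21% × 67% × 37% = 5.2059% of Pinebrook Ventures LLC.
Chain via Summit Services GmbH → Stonebridge Mining NL (R1): 87% × 54% × 14% = 6.5772% of Pinebrook Ventures LLC.
Chain via Quarry Holdings Ltd → Bluewater Capital LLC (R1): 35% × 54% × 32% = 6.048% of Pinebrook Ventures LLC.
Direct interest in Pinebrook Ventures LLC: 8%.
Aggregating (R3): 5.2059% + 6.5772% + 6.048% + 8% = 25.8311%.
25.8311% exceeds the 20% threshold by 5.8311 percentage points.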